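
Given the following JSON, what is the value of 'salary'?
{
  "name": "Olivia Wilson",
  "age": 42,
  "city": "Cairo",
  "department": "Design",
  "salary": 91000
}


Looking up field 'salary'
Value: 91000

91000


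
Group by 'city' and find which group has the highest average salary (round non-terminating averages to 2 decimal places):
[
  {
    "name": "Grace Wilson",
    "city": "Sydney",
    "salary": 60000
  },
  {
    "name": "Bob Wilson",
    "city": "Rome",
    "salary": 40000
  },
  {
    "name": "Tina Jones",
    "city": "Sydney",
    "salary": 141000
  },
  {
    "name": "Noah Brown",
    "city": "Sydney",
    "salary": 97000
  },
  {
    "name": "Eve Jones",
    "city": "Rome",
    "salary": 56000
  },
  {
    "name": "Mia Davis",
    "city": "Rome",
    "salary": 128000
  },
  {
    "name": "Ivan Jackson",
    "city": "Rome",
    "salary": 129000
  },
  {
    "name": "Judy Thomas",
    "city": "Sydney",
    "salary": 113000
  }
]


Group by: city

Groups:
  Rome: 4 people, avg salary = 353000/4 = $88250
  Sydney: 4 people, avg salary = 411000/4 = $102750

Highest average salary: Sydney ($102750)

Sydney ($102750)


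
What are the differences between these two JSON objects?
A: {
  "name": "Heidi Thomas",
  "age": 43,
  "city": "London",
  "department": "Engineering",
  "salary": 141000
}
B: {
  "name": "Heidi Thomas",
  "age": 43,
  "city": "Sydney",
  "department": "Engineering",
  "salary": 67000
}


Comparing each field (in key order):
  name: same
  age: same
  city: DIFFERENT
  department: same
  salary: DIFFERENT
Differences:
  city: London -> Sydney
  salary: 141000 -> 67000

2 field(s) changed

2 changes: city, salary


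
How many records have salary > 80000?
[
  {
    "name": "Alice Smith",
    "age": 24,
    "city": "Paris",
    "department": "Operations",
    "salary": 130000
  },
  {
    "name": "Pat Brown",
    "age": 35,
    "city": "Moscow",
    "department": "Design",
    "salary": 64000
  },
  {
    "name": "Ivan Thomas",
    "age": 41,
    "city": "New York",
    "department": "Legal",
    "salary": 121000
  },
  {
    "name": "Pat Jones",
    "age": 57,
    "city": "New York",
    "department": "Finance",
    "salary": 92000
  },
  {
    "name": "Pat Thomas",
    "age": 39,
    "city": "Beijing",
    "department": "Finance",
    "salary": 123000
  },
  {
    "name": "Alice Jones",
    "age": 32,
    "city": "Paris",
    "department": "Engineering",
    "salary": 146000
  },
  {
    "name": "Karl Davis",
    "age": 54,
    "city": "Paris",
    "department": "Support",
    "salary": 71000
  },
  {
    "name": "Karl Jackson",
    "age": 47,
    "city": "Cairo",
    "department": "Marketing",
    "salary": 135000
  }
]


Data: 8 records
Condition: salary > 80000

Checking each record:
  Alice Smith: 130000 MATCH
  Pat Brown: 64000
  Ivan Thomas: 121000 MATCH
  Pat Jones: 92000 MATCH
  Pat Thomas: 123000 MATCH
  Alice Jones: 146000 MATCH
  Karl Davis: 71000
  Karl Jackson: 135000 MATCH

Count: 6

6


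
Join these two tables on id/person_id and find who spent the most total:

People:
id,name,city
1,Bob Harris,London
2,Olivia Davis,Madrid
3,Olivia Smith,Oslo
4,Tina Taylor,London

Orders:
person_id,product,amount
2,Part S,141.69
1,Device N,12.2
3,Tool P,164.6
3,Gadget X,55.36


Join on: people.id = orders.person_id

Joined rows:
  Olivia Davis (Madrid) bought Part S for $141.69
  Bob Harris (London) bought Device N for $12.2
  Olivia Smith (Oslo) bought Tool P for $164.6
  Olivia Smith (Oslo) bought Gadget X for $55.36

Total per person:
  Olivia Smith: $219.96
  Olivia Davis: $141.69
  Bob Harris: $12.20

Top spender: Olivia Smith ($219.96)

Olivia Smith ($219.96)


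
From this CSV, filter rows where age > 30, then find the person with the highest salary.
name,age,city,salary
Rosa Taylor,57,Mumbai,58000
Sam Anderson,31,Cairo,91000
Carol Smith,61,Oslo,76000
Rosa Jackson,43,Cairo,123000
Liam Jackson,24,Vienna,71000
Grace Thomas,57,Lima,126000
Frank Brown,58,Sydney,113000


Filter: age > 30
Sort by: salary (descending)

Filtered records (6):
  Grace Thomas, age 57, salary $126000
  Rosa Jackson, age 43, salary $123000
  Frank Brown, age 58, salary $113000
  Sam Anderson, age 31, salary $91000
  Carol Smith, age 61, salary $76000
  Rosa Taylor, age 57, salary $58000

Highest salary: Grace Thomas ($126000)

Grace Thomas


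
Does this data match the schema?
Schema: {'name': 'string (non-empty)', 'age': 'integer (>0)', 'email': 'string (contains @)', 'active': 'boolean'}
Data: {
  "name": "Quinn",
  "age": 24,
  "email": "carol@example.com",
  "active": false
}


Validating each field against schema:
  name: OK (non-empty string)
  age: OK (positive integer)
  email: OK (string with @)
  active: OK (boolean)

Result: VALID

VALID


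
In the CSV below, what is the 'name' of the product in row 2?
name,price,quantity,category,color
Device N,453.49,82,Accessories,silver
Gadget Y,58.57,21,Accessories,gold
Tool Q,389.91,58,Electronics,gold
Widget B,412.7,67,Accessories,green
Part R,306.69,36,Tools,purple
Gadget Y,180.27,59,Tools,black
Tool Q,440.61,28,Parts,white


Query: Row 2 ('Gadget Y'), column 'name'
Value: Gadget Y

Gadget Y


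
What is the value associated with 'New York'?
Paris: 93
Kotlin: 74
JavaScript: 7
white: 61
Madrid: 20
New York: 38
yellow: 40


Looking up key 'New York'
Value: 38

38


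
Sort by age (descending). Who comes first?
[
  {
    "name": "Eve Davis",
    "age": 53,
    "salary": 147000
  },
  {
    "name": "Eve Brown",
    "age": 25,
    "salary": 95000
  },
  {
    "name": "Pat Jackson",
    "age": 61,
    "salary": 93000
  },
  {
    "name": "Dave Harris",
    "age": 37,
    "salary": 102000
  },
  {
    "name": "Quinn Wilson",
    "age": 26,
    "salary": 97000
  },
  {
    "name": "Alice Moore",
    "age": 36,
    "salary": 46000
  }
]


Sort by: age (descending)

Sorted order:
  1. Pat Jackson (age = 61)
  2. Eve Davis (age = 53)
  3. Dave Harris (age = 37)
  4. Alice Moore (age = 36)
  5. Quinn Wilson (age = 26)
  6. Eve Brown (age = 25)

First: Pat Jackson

Pat Jackson


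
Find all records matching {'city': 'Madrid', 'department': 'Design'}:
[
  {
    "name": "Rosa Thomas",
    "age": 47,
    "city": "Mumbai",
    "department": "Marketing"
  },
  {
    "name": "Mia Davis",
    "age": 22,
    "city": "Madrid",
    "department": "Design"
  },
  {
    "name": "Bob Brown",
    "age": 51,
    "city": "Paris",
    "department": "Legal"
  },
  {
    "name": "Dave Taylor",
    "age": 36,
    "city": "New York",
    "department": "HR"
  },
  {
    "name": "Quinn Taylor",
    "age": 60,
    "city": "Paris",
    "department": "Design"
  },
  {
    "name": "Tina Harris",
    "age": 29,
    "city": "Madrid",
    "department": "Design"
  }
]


Search criteria: {'city': 'Madrid', 'department': 'Design'}

Checking 6 records:
  Rosa Thomas: {city: Mumbai, department: Marketing}
  Mia Davis: {city: Madrid, department: Design} <-- MATCH
  Bob Brown: {city: Paris, department: Legal}
  Dave Taylor: {city: New York, department: HR}
  Quinn Taylor: {city: Paris, department: Design}
  Tina Harris: {city: Madrid, department: Design} <-- MATCH

Matches: ["Mia Davis", "Tina Harris"]

["Mia Davis", "Tina Harris"]


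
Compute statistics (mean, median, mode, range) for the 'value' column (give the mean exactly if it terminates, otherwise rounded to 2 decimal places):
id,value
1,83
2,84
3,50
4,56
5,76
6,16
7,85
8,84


Data: [83, 84, 50, 56, 76, 16, 85, 84]
Count: 8
Sum: 534
Mean: 534/8 = 66.75
Sorted: [16, 50, 56, 76, 83, 84, 84, 85]
Median: 79.5
Mode: 84 (2 times)
Range: 85 - 16 = 69
Min: 16, Max: 85

mean=66.75, median=79.5, mode=84, range=69


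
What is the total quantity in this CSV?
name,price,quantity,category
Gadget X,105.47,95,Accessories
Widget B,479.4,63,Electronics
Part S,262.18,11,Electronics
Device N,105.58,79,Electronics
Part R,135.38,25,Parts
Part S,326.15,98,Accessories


Computing total quantity:
Values: [95, 63, 11, 79, 25, 98]
Sum = 371

371


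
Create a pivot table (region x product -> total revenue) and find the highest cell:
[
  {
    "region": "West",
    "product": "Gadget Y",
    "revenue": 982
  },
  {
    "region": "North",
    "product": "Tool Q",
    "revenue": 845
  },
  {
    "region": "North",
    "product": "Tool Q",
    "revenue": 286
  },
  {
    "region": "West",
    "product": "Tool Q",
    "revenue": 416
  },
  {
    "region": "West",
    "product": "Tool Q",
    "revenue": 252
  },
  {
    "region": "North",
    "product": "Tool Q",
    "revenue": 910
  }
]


Pivot: region (rows) x product (columns) -> total revenue

     Gadget Y      Tool Q      
North            0          2041  
West           982           668  

Highest: North / Tool Q = $2041

North / Tool Q = $2041


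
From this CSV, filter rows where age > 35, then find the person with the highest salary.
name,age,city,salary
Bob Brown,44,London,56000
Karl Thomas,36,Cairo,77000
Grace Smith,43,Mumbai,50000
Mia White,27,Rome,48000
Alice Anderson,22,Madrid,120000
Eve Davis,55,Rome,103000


Filter: age > 35
Sort by: salary (descending)

Filtered records (4):
  Eve Davis, age 55, salary $103000
  Karl Thomas, age 36, salary $77000
  Bob Brown, age 44, salary $56000
  Grace Smith, age 43, salary $50000

Highest salary: Eve Davis ($103000)

Eve Davis


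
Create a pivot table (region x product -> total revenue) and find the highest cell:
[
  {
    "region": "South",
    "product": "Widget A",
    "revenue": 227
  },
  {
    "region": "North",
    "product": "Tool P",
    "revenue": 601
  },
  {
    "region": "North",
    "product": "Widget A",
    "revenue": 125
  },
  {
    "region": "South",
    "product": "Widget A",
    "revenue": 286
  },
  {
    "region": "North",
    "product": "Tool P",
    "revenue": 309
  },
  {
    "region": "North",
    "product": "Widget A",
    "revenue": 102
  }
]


Pivot: region (rows) x product (columns) -> total revenue

     Tool P        Widget A    
North          910           227  
South            0           513  

Highest: North / Tool P = $910

North / Tool P = $910


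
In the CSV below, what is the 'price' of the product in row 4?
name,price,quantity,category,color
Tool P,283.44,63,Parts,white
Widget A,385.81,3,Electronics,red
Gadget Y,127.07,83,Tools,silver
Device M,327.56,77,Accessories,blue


Query: Row 4 ('Device M'), column 'price'
Value: 327.56

327.56


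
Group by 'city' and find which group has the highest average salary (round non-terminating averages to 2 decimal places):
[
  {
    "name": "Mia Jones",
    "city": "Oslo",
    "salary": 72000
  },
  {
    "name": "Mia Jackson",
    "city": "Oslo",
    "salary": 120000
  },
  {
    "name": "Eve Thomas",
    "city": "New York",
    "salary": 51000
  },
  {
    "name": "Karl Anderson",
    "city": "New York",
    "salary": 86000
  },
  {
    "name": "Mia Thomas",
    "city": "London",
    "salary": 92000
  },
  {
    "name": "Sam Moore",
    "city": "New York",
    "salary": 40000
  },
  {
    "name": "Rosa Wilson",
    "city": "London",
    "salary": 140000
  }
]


Group by: city

Groups:
  London: 2 people, avg salary = 232000/2 = $116000
  New York: 3 people, avg salary = 177000/3 = $59000
  Oslo: 2 people, avg salary = 192000/2 = $96000

Highest average salary: London ($116000)

London ($116000)


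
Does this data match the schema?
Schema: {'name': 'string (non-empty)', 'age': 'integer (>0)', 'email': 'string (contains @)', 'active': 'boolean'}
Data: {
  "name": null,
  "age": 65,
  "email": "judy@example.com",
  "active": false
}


Validating each field against schema:
  name: FAIL (null is not a string)
  age: OK (positive integer)
  email: OK (string with @)
  active: OK (boolean)

Result: INVALID (1 error: name)

INVALID (1 error: name)


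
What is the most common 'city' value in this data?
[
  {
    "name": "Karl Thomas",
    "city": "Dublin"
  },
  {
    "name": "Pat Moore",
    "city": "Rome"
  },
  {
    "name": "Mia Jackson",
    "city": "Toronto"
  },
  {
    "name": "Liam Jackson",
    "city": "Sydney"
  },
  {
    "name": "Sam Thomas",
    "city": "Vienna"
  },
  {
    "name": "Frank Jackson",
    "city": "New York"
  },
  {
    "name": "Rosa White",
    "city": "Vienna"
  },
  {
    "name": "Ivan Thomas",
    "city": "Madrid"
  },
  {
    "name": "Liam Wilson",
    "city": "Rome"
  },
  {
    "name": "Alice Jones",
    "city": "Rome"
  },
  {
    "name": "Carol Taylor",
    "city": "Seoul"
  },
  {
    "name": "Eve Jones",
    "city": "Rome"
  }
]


Counting 'city' values across 12 records:

  Rome: 4 ####
  Vienna: 2 ##
  Dublin: 1 #
  Toronto: 1 #
  Sydney: 1 #
  New York: 1 #
  Madrid: 1 #
  Seoul: 1 #

Most common: Rome (4 times)

Rome (4 times)


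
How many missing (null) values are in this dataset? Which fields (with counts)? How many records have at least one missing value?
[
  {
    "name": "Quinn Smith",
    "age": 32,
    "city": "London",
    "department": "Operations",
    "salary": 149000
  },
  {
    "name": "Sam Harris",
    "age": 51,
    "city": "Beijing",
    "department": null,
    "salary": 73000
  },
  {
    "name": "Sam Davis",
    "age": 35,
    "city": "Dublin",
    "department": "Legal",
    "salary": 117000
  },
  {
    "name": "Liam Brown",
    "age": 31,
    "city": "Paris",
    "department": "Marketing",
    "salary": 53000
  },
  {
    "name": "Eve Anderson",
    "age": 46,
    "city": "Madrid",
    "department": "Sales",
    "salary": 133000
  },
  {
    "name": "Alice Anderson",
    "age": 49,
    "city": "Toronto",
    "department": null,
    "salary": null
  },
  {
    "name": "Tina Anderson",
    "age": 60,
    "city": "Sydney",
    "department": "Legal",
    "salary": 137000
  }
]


Checking for missing (null) values in 7 records:

  Quinn Smith: complete
  Sam Harris: department
  Sam Davis: complete
  Liam Brown: complete
  Eve Anderson: complete
  Alice Anderson: department, salary
  Tina Anderson: complete

Per field:
  name: 0 missing
  age: 0 missing
  city: 0 missing
  department: 2 missing
  salary: 1 missing

Total missing values: 3
Records with any missing: 2

3 missing values (department: 2, salary: 1); 2 incomplete records


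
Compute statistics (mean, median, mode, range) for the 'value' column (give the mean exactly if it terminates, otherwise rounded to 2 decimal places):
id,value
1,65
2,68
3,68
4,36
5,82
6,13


Data: [65, 68, 68, 36, 82, 13]
Count: 6
Sum: 332
Mean: 332/6 ≈ 55.33 (rounded to 2 decimal places)
Sorted: [13, 36, 65, 68, 68, 82]
Median: 66.5
Mode: 68 (2 times)
Range: 82 - 13 = 69
Min: 13, Max: 82

mean≈55.33, median=66.5, mode=68, range=69


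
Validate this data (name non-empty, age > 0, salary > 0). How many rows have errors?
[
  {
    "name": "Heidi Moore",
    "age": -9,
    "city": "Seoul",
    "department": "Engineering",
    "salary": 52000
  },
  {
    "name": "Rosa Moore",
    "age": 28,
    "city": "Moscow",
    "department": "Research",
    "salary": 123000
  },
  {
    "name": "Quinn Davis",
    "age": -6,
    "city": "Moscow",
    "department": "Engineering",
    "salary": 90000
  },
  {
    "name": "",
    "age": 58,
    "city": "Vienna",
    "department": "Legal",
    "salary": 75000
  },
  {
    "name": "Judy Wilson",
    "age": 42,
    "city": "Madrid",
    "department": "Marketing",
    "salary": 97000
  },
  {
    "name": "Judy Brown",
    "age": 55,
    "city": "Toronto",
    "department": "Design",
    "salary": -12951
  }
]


Validating 6 records:
Rules: name non-empty, age > 0, salary > 0

  Row 1 (Heidi Moore): negative age: -9
  Row 2 (Rosa Moore): OK
  Row 3 (Quinn Davis): negative age: -6
  Row 4 (???): empty name
  Row 5 (Judy Wilson): OK
  Row 6 (Judy Brown): negative salary: -12951

Total errors: 4

4 errors


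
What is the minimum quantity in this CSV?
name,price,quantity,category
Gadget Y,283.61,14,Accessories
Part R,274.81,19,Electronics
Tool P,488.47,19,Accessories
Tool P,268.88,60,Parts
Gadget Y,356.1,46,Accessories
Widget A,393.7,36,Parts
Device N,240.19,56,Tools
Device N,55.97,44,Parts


Computing minimum quantity:
Values: [14, 19, 19, 60, 46, 36, 56, 44]
Min = 14

14


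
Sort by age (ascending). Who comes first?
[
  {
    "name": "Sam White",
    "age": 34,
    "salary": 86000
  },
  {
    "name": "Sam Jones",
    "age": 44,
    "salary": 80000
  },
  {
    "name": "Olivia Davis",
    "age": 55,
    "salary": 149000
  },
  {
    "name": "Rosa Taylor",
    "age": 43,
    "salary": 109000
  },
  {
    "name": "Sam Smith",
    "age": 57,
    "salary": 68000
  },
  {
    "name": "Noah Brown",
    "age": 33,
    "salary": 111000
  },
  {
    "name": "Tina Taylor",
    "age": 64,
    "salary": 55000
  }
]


Sort by: age (ascending)

Sorted order:
  1. Noah Brown (age = 33)
  2. Sam White (age = 34)
  3. Rosa Taylor (age = 43)
  4. Sam Jones (age = 44)
  5. Olivia Davis (age = 55)
  6. Sam Smith (age = 57)
  7. Tina Taylor (age = 64)

First: Noah Brown

Noah Brown


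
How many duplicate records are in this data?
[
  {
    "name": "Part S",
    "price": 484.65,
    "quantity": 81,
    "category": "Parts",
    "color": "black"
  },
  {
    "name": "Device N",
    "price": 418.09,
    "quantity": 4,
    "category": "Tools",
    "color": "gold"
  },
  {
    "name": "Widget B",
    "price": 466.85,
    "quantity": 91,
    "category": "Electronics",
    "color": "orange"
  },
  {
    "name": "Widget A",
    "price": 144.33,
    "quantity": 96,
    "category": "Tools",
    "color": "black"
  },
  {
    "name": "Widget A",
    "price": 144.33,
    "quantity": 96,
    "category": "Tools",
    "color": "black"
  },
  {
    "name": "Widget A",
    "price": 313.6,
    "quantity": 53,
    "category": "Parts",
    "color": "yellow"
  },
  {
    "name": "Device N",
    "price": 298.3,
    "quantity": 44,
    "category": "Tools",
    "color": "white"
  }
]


Checking 7 records for duplicates:

  Row 1: Part S ($484.65, qty 81)
  Row 2: Device N ($418.09, qty 4)
  Row 3: Widget B ($466.85, qty 91)
  Row 4: Widget A ($144.33, qty 96)
  Row 5: Widget A ($144.33, qty 96) <-- DUPLICATE
  Row 6: Widget A ($313.6, qty 53)
  Row 7: Device N ($298.3, qty 44)

Duplicates found: 1
Unique records: 6

1 duplicates, 6 unique


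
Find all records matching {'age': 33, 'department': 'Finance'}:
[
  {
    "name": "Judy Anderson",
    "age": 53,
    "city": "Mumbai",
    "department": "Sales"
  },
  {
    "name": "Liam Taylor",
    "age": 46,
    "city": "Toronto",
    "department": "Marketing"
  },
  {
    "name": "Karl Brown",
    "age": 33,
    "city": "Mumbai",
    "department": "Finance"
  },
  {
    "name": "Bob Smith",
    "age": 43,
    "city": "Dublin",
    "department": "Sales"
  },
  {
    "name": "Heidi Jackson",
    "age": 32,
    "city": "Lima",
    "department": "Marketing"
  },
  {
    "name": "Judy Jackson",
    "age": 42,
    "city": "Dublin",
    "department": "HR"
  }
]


Search criteria: {'age': 33, 'department': 'Finance'}

Checking 6 records:
  Judy Anderson: {age: 53, department: Sales}
  Liam Taylor: {age: 46, department: Marketing}
  Karl Brown: {age: 33, department: Finance} <-- MATCH
  Bob Smith: {age: 43, department: Sales}
  Heidi Jackson: {age: 32, department: Marketing}
  Judy Jackson: {age: 42, department: HR}

Matches: ["Karl Brown"]

["Karl Brown"]


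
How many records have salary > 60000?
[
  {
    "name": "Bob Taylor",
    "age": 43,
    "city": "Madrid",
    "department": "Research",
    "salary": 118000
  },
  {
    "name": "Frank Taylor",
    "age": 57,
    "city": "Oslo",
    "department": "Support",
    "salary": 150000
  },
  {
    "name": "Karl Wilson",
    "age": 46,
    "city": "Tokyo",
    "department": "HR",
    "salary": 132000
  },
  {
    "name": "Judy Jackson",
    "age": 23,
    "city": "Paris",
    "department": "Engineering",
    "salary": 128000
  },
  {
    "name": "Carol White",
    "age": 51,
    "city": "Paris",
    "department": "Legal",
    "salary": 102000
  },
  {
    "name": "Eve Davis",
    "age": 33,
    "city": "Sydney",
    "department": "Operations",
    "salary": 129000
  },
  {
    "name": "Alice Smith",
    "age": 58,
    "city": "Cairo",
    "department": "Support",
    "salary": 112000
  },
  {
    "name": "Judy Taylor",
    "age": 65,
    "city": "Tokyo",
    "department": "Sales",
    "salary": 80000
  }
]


Data: 8 records
Condition: salary > 60000

Checking each record:
  Bob Taylor: 118000 MATCH
  Frank Taylor: 150000 MATCH
  Karl Wilson: 132000 MATCH
  Judy Jackson: 128000 MATCH
  Carol White: 102000 MATCH
  Eve Davis: 129000 MATCH
  Alice Smith: 112000 MATCH
  Judy Taylor: 80000 MATCH

Count: 8

8


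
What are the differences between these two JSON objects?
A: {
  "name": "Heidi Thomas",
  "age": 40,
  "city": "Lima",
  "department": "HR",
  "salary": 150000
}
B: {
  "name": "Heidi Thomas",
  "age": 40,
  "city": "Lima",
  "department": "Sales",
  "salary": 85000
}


Comparing each field (in key order):
  name: same
  age: same
  city: same
  department: DIFFERENT
  salary: DIFFERENT
Differences:
  department: HR -> Sales
  salary: 150000 -> 85000

2 field(s) changed

2 changes: department, salary


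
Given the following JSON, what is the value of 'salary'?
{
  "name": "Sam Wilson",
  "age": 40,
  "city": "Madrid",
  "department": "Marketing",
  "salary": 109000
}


Looking up field 'salary'
Value: 109000

109000


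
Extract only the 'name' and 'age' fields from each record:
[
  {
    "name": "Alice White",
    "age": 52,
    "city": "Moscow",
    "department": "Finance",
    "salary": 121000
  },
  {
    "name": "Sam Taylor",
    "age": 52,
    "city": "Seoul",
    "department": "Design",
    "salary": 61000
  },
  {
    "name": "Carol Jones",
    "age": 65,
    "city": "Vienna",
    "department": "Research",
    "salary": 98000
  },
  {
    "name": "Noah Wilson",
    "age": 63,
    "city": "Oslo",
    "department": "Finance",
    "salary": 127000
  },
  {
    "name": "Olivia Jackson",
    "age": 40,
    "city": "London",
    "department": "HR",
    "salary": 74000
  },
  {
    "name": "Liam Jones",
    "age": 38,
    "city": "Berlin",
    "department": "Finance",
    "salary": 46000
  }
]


Original: 6 records with fields: name, age, city, department, salary
Keep: ['name', 'age']
Drop: ['city', 'department', 'salary']
Result: 6 records, 2 fields each

[
  {
    "name": "Alice White",
    "age": 52
  },
  {
    "name": "Sam Taylor",
    "age": 52
  },
  {
    "name": "Carol Jones",
    "age": 65
  },
  {
    "name": "Noah Wilson",
    "age": 63
  },
  {
    "name": "Olivia Jackson",
    "age": 40
  },
  {
    "name": "Liam Jones",
    "age": 38
  }
]


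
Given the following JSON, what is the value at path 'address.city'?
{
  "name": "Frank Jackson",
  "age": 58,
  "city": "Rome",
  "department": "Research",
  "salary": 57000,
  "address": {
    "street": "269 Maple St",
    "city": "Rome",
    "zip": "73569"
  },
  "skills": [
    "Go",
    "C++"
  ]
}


Query: address.city
Path: address -> city
Value: Rome

Rome


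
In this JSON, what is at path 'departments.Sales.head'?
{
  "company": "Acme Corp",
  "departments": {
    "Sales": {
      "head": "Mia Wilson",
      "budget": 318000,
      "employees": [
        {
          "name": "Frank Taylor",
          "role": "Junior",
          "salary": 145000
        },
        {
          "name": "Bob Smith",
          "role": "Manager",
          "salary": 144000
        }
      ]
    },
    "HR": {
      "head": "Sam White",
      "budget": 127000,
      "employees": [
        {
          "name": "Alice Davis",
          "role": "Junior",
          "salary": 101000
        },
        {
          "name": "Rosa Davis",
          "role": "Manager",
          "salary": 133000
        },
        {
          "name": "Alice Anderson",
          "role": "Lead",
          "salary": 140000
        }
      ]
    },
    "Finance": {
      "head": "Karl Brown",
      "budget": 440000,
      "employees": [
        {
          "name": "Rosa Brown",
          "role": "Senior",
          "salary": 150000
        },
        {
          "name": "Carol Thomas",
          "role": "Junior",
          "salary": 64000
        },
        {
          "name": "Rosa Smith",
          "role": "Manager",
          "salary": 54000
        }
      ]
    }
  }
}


Path: departments.Sales.head

Navigate:
  -> departments
  -> Sales
  -> head = 'Mia Wilson'

Mia Wilson


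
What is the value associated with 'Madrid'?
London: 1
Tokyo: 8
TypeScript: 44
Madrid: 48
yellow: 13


Looking up key 'Madrid'
Value: 48

48


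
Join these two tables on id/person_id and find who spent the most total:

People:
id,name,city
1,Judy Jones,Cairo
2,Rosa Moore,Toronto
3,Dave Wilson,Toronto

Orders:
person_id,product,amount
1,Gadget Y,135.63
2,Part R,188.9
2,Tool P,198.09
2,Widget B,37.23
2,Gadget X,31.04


Join on: people.id = orders.person_id

Joined rows:
  Judy Jones (Cairo) bought Gadget Y for $135.63
  Rosa Moore (Toronto) bought Part R for $188.9
  Rosa Moore (Toronto) bought Tool P for $198.09
  Rosa Moore (Toronto) bought Widget B for $37.23
  Rosa Moore (Toronto) bought Gadget X for $31.04

Total per person:
  Rosa Moore: $455.26
  Judy Jones: $135.63

Top spender: Rosa Moore ($455.26)

Rosa Moore ($455.26)


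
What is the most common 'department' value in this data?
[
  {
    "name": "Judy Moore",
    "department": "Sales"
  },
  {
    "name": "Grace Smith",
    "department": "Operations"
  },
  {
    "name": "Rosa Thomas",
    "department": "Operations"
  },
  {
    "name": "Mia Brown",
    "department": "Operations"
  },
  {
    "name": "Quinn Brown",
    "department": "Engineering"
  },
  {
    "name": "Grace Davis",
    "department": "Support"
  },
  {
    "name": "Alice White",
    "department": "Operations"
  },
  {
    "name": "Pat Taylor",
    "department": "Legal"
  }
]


Counting 'department' values across 8 records:

  Operations: 4 ####
  Sales: 1 #
  Engineering: 1 #
  Support: 1 #
  Legal: 1 #

Most common: Operations (4 times)

Operations (4 times)


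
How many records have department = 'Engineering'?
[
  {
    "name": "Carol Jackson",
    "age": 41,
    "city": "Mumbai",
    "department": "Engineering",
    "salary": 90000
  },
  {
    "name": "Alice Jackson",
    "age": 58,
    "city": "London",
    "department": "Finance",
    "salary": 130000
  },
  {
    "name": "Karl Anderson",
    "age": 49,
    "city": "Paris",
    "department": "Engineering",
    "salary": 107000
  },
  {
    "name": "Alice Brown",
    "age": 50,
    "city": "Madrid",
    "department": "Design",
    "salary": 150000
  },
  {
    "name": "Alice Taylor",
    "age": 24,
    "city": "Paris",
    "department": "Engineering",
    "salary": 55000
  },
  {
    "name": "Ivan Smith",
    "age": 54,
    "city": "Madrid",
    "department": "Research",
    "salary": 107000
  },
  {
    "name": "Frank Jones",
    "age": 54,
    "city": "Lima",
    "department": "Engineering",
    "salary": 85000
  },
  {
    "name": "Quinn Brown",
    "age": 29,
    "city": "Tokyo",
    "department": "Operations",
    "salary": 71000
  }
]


Data: 8 records
Condition: department = 'Engineering'

Checking each record:
  Carol Jackson: Engineering MATCH
  Alice Jackson: Finance
  Karl Anderson: Engineering MATCH
  Alice Brown: Design
  Alice Taylor: Engineering MATCH
  Ivan Smith: Research
  Frank Jones: Engineering MATCH
  Quinn Brown: Operations

Count: 4

4


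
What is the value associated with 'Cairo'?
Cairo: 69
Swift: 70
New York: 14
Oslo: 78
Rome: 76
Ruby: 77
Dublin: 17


Looking up key 'Cairo'
Value: 69

69


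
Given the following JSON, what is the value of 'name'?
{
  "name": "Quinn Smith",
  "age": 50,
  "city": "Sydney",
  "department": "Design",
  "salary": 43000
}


Looking up field 'name'
Value: Quinn Smith

Quinn Smith


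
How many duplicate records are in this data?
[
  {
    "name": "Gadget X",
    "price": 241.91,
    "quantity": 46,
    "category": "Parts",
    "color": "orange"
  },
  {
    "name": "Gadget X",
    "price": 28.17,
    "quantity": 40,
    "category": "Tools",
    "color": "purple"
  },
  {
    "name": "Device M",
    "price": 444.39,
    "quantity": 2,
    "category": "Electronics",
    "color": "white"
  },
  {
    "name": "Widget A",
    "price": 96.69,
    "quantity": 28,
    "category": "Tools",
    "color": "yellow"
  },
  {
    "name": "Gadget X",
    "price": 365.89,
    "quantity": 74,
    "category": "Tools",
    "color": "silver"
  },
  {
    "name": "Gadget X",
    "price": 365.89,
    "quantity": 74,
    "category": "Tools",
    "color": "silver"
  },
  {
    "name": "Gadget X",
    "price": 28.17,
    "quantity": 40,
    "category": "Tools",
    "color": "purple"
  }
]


Checking 7 records for duplicates:

  Row 1: Gadget X ($241.91, qty 46)
  Row 2: Gadget X ($28.17, qty 40)
  Row 3: Device M ($444.39, qty 2)
  Row 4: Widget A ($96.69, qty 28)
  Row 5: Gadget X ($365.89, qty 74)
  Row 6: Gadget X ($365.89, qty 74) <-- DUPLICATE
  Row 7: Gadget X ($28.17, qty 40) <-- DUPLICATE

Duplicates found: 2
Unique records: 5

2 duplicates, 5 unique


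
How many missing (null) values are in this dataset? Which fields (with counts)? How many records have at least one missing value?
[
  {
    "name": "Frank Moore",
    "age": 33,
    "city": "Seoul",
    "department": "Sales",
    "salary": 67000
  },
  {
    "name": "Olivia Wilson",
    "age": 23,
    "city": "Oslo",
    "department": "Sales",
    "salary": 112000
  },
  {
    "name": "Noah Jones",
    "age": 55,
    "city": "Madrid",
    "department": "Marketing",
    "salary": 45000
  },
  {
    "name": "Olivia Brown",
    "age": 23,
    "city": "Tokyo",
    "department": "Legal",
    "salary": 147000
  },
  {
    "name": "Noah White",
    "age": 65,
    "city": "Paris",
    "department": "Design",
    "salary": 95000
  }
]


Checking for missing (null) values in 5 records:

  Frank Moore: complete
  Olivia Wilson: complete
  Noah Jones: complete
  Olivia Brown: complete
  Noah White: complete

Per field:
  name: 0 missing
  age: 0 missing
  city: 0 missing
  department: 0 missing
  salary: 0 missing

Total missing values: 0
Records with any missing: 0

0 missing values (none); 0 incomplete records


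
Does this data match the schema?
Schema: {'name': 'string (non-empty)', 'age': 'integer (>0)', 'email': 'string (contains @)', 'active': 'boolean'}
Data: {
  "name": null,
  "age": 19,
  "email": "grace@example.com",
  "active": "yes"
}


Validating each field against schema:
  name: FAIL (null is not a string)
  age: OK (positive integer)
  email: OK (string with @)
  active: FAIL ("yes" is not a boolean)

Result: INVALID (2 errors: name, active)

INVALID (2 errors: name, active)


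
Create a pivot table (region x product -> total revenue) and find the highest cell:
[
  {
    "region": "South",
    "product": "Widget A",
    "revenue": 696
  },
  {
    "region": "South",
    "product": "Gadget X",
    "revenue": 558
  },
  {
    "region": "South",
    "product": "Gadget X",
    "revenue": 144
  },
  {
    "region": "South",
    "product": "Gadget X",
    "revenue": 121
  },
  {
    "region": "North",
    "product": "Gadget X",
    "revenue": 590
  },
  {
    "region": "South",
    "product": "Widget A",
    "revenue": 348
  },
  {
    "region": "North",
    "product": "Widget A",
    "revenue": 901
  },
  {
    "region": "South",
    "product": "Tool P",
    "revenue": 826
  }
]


Pivot: region (rows) x product (columns) -> total revenue

     Gadget X      Tool P        Widget A    
North          590             0           901  
South          823           826          1044  

Highest: South / Widget A = $1044

South / Widget A = $1044


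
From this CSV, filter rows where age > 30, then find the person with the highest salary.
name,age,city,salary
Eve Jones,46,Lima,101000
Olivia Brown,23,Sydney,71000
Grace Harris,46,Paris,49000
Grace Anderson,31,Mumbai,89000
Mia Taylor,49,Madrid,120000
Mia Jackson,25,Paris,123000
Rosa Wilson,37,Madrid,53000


Filter: age > 30
Sort by: salary (descending)

Filtered records (5):
  Mia Taylor, age 49, salary $120000
  Eve Jones, age 46, salary $101000
  Grace Anderson, age 31, salary $89000
  Rosa Wilson, age 37, salary $53000
  Grace Harris, age 46, salary $49000

Highest salary: Mia Taylor ($120000)

Mia Taylor


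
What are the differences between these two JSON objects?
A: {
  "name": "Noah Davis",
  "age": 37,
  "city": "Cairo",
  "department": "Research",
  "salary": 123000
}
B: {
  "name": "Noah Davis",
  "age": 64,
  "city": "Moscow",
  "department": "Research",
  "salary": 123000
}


Comparing each field (in key order):
  name: same
  age: DIFFERENT
  city: DIFFERENT
  department: same
  salary: same
Differences:
  age: 37 -> 64
  city: Cairo -> Moscow

2 field(s) changed

2 changes: age, city


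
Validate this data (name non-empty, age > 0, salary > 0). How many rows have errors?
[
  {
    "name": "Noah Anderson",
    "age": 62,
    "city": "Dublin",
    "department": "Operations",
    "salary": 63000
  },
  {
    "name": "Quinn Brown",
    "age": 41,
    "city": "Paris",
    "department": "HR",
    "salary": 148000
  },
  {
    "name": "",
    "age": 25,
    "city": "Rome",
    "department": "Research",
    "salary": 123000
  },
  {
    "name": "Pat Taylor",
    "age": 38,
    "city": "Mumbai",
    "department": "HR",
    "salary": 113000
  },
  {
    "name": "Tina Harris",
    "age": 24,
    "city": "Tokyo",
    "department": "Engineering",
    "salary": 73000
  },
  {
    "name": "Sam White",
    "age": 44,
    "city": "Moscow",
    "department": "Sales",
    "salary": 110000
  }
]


Validating 6 records:
Rules: name non-empty, age > 0, salary > 0

  Row 1 (Noah Anderson): OK
  Row 2 (Quinn Brown): OK
  Row 3 (???): empty name
  Row 4 (Pat Taylor): OK
  Row 5 (Tina Harris): OK
  Row 6 (Sam White): OK

Total errors: 1

1 errors


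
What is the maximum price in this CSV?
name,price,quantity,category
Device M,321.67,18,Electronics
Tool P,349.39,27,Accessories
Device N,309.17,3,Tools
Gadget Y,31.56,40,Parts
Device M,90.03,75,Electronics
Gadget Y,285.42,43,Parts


Computing maximum price:
Values: [321.67, 349.39, 309.17, 31.56, 90.03, 285.42]
Max = 349.39

349.39


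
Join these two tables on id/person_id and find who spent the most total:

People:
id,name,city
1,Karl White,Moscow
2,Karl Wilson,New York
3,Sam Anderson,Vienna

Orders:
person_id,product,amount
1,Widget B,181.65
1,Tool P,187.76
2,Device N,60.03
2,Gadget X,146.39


Join on: people.id = orders.person_id

Joined rows:
  Karl White (Moscow) bought Widget B for $181.65
  Karl White (Moscow) bought Tool P for $187.76
  Karl Wilson (New York) bought Device N for $60.03
  Karl Wilson (New York) bought Gadget X for $146.39

Total per person:
  Karl White: $369.41
  Karl Wilson: $206.42

Top spender: Karl White ($369.41)

Karl White ($369.41)


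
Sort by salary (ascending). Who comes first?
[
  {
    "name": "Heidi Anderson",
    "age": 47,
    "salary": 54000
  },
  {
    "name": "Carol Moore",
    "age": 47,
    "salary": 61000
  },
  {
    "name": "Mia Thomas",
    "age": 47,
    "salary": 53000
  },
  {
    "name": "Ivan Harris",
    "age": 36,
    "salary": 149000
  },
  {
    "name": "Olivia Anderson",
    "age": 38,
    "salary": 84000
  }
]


Sort by: salary (ascending)

Sorted order:
  1. Mia Thomas (salary = 53000)
  2. Heidi Anderson (salary = 54000)
  3. Carol Moore (salary = 61000)
  4. Olivia Anderson (salary = 84000)
  5. Ivan Harris (salary = 149000)

First: Mia Thomas

Mia Thomas


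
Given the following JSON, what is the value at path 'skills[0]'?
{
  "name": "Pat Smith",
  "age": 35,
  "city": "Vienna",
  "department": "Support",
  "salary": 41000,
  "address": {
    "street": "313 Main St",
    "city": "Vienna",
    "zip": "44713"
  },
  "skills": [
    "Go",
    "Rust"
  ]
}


Query: skills[0]
Path: skills -> first element
Value: Go

Go


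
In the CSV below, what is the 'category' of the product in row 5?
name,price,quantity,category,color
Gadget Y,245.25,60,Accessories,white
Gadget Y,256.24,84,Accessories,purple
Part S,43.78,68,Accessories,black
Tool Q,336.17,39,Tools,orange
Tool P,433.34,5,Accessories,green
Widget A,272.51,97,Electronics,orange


Query: Row 5 ('Tool P'), column 'category'
Value: Accessories

Accessories


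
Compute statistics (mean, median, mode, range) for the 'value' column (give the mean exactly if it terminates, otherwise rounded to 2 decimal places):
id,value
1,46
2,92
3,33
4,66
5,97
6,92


Data: [46, 92, 33, 66, 97, 92]
Count: 6
Sum: 426
Mean: 426/6 = 71
Sorted: [33, 46, 66, 92, 92, 97]
Median: 79.0
Mode: 92 (2 times)
Range: 97 - 33 = 64
Min: 33, Max: 97

mean=71, median=79.0, mode=92, range=64


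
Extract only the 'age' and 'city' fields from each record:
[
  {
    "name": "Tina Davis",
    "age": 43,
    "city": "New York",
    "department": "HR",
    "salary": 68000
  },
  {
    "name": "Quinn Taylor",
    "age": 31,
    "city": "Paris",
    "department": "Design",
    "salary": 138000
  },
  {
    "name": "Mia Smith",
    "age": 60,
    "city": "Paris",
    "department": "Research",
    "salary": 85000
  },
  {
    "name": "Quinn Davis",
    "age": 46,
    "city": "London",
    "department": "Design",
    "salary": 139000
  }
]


Original: 4 records with fields: name, age, city, department, salary
Keep: ['age', 'city']
Drop: ['name', 'department', 'salary']
Result: 4 records, 2 fields each

[
  {
    "age": 43,
    "city": "New York"
  },
  {
    "age": 31,
    "city": "Paris"
  },
  {
    "age": 60,
    "city": "Paris"
  },
  {
    "age": 46,
    "city": "London"
  }
]


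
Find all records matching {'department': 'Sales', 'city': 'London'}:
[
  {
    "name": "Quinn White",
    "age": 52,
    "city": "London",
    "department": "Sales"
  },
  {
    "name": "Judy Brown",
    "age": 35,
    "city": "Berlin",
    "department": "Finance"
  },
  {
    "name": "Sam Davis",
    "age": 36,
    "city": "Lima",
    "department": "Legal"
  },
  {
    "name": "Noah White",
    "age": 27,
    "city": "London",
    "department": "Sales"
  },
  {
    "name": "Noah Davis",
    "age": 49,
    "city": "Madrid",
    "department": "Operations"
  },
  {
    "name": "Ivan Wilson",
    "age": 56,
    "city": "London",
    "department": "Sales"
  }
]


Search criteria: {'department': 'Sales', 'city': 'London'}

Checking 6 records:
  Quinn White: {department: Sales, city: London} <-- MATCH
  Judy Brown: {department: Finance, city: Berlin}
  Sam Davis: {department: Legal, city: Lima}
  Noah White: {department: Sales, city: London} <-- MATCH
  Noah Davis: {department: Operations, city: Madrid}
  Ivan Wilson: {department: Sales, city: London} <-- MATCH

Matches: ["Quinn White", "Noah White", "Ivan Wilson"]

["Quinn White", "Noah White", "Ivan Wilson"]


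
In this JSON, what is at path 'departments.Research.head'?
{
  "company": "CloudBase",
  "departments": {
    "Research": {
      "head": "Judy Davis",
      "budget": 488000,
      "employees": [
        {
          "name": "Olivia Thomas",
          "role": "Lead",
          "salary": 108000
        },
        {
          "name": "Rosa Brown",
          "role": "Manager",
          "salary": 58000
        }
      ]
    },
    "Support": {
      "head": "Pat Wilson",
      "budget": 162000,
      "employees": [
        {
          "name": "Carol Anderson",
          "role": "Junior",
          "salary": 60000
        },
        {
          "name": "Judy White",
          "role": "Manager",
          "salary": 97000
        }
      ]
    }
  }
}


Path: departments.Research.head

Navigate:
  -> departments
  -> Research
  -> head = 'Judy Davis'

Judy Davis


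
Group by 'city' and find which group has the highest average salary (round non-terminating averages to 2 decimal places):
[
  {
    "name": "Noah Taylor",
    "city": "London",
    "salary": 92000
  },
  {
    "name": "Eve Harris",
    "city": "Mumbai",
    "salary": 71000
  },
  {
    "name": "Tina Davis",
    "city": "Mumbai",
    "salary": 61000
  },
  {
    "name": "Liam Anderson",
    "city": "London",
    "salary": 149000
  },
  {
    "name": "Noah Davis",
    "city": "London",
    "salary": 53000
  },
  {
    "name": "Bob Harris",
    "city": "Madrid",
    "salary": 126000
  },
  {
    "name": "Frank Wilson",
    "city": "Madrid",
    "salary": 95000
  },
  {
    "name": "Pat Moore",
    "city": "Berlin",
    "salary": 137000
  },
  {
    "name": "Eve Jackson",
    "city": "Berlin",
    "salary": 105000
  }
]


Group by: city

Groups:
  Berlin: 2 people, avg salary = 242000/2 = $121000
  London: 3 people, avg salary = 294000/3 = $98000
  Madrid: 2 people, avg salary = 221000/2 = $110500
  Mumbai: 2 people, avg salary = 132000/2 = $66000

Highest average salary: Berlin ($121000)

Berlin ($121000)
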